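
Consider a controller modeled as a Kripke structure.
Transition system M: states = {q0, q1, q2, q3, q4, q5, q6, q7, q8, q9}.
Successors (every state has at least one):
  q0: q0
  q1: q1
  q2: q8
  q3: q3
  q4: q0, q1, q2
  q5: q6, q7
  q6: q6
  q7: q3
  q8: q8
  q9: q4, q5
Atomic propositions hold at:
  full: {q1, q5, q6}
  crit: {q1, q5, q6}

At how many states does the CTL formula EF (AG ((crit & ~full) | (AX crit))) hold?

Sat(~full) = {q0, q2, q3, q4, q7, q8, q9}
Sat(crit & ~full) = ∅
Sat(AX crit) = {s : every successor in {q1, q5, q6}} = {q1, q6}
Sat((crit & ~full) | (AX crit)) = {q1, q6}
AG ((crit & ~full) | (AX crit)): greatest fixpoint, start Z0 = {q1, q6}, keep only states in Sat with every successor in Z. Already a fixed point.
Sat(AG ((crit & ~full) | (AX crit))) = {q1, q6}
EF (AG ((crit & ~full) | (AX crit))): least fixpoint, start Z0 = {q1, q6}, add states with some successor in Z. Z1 = {q1, q4, q5, q6}; Z2 = {q1, q4, q5, q6, q9}; fixed.
Sat(EF (AG ((crit & ~full) | (AX crit)))) = {q1, q4, q5, q6, q9}
|Sat(EF (AG ((crit & ~full) | (AX crit))))| = |{q1, q4, q5, q6, q9}| = 5.

5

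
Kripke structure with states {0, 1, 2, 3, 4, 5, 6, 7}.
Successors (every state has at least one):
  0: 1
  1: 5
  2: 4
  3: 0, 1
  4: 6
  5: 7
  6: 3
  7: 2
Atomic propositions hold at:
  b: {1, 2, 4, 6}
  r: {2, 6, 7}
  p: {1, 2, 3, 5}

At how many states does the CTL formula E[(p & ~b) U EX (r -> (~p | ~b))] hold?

Sat(~b) = {0, 3, 5, 7}
Sat(p & ~b) = {3, 5}
Sat(~p) = {0, 4, 6, 7}
Sat(~p | ~b) = {0, 3, 4, 5, 6, 7}
Sat(r -> (~p | ~b)) = {0, 1, 3, 4, 5, 6, 7}
Sat(EX (r -> (~p | ~b))) = {s : some successor in {0, 1, 3, 4, 5, 6, 7}} = {0, 1, 2, 3, 4, 5, 6}
E[(p & ~b) U EX (r -> (~p | ~b))]: least fixpoint, start Z0 = Sat(EX (r -> (~p | ~b))) = {0, 1, 2, 3, 4, 5, 6}, add states in Sat(p & ~b) with some successor in Z. Already a fixed point.
Sat(E[(p & ~b) U EX (r -> (~p | ~b))]) = {0, 1, 2, 3, 4, 5, 6}
|Sat(E[(p & ~b) U EX (r -> (~p | ~b))])| = |{0, 1, 2, 3, 4, 5, 6}| = 7.

7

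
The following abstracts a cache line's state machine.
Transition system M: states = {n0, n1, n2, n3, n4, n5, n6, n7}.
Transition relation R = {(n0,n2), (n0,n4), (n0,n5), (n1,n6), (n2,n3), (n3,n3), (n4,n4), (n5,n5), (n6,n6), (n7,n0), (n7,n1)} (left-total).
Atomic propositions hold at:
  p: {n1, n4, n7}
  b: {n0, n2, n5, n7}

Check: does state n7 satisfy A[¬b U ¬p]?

No

Sat(¬b) = {n1, n3, n4, n6}
Sat(¬p) = {n0, n2, n3, n5, n6}
A[¬b U ¬p]: least fixpoint, start Z0 = Sat(¬p) = {n0, n2, n3, n5, n6}, add states in Sat(¬b) with every successor in Z. Z1 = {n0, n1, n2, n3, n5, n6}; fixed.
Sat(A[¬b U ¬p]) = {n0, n1, n2, n3, n5, n6}
n7 ∉ Sat(A[¬b U ¬p]) = {n0, n1, n2, n3, n5, n6}, so the formula does not hold at n7.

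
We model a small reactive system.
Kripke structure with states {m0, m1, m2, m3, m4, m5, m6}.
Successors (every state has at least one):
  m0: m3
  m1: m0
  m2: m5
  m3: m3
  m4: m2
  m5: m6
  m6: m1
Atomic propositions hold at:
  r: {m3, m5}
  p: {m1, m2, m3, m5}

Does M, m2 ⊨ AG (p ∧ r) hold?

No

Sat(p ∧ r) = {m3, m5}
AG (p ∧ r): greatest fixpoint, start Z0 = {m3, m5}, keep only states in Sat with every successor in Z. Z1 = {m3}; fixed.
Sat(AG (p ∧ r)) = {m3}
m2 ∉ Sat(AG (p ∧ r)) = {m3}, so the formula does not hold at m2.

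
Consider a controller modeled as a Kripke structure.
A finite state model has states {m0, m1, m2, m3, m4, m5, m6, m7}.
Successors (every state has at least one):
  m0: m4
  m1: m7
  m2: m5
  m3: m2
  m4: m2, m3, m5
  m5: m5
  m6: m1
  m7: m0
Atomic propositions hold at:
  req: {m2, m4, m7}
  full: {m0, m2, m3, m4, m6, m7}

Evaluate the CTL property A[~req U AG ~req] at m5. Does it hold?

Sat(~req) = {m0, m1, m3, m5, m6}
AG ~req: greatest fixpoint, start Z0 = {m0, m1, m3, m5, m6}, keep only states in Sat with every successor in Z. Z1 = {m5, m6}; Z2 = {m5}; fixed.
Sat(AG ~req) = {m5}
A[~req U AG ~req]: least fixpoint, start Z0 = Sat(AG ~req) = {m5}, add states in Sat(~req) with every successor in Z. Already a fixed point.
Sat(A[~req U AG ~req]) = {m5}
m5 ∈ Sat(A[~req U AG ~req]) = {m5}, so the formula holds at m5.

Yes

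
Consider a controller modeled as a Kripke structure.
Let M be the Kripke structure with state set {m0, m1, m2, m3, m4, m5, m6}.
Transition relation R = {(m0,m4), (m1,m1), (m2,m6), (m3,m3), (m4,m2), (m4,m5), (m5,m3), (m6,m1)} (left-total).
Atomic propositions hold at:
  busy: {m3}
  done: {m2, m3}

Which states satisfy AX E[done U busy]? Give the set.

E[done U busy]: least fixpoint, start Z0 = Sat(busy) = {m3}, add states in Sat(done) with some successor in Z. Already a fixed point.
Sat(E[done U busy]) = {m3}
Sat(AX E[done U busy]) = {s : every successor in {m3}} = {m3, m5}

{m3, m5}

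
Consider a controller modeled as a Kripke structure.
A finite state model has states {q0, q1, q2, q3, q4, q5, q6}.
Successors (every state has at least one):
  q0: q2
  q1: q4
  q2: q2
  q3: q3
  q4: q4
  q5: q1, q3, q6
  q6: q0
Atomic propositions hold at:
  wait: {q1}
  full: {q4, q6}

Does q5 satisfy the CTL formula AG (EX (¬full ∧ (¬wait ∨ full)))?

No

Sat(¬full) = {q0, q1, q2, q3, q5}
Sat(¬wait) = {q0, q2, q3, q4, q5, q6}
Sat(¬wait ∨ full) = {q0, q2, q3, q4, q5, q6}
Sat(¬full ∧ (¬wait ∨ full)) = {q0, q2, q3, q5}
Sat(EX (¬full ∧ (¬wait ∨ full))) = {s : some successor in {q0, q2, q3, q5}} = {q0, q2, q3, q5, q6}
AG (EX (¬full ∧ (¬wait ∨ full))): greatest fixpoint, start Z0 = {q0, q2, q3, q5, q6}, keep only states in Sat with every successor in Z. Z1 = {q0, q2, q3, q6}; fixed.
Sat(AG (EX (¬full ∧ (¬wait ∨ full)))) = {q0, q2, q3, q6}
q5 ∉ Sat(AG (EX (¬full ∧ (¬wait ∨ full)))) = {q0, q2, q3, q6}, so the formula does not hold at q5.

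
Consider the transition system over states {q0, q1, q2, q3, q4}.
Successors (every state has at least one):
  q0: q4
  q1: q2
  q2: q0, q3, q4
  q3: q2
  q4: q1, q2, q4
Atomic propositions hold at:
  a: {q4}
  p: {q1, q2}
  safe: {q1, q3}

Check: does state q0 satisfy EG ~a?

No

Sat(~a) = {q0, q1, q2, q3}
EG ~a: greatest fixpoint, start Z0 = {q0, q1, q2, q3}, keep only states in Sat with some successor in Z. Z1 = {q1, q2, q3}; fixed.
Sat(EG ~a) = {q1, q2, q3}
q0 ∉ Sat(EG ~a) = {q1, q2, q3}, so the formula does not hold at q0.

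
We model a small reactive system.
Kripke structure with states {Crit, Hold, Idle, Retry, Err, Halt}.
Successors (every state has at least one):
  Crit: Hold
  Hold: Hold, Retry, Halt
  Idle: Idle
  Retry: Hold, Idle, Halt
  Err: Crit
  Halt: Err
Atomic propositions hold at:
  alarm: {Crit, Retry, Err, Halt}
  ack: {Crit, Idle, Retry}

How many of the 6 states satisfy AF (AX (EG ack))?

1

EG ack: greatest fixpoint, start Z0 = {Crit, Idle, Retry}, keep only states in Sat with some successor in Z. Z1 = {Idle, Retry}; fixed.
Sat(EG ack) = {Idle, Retry}
Sat(AX (EG ack)) = {s : every successor in {Idle, Retry}} = {Idle}
AF (AX (EG ack)): least fixpoint, start Z0 = {Idle}, add states with every successor in Z. Already a fixed point.
Sat(AF (AX (EG ack))) = {Idle}
|Sat(AF (AX (EG ack)))| = |{Idle}| = 1.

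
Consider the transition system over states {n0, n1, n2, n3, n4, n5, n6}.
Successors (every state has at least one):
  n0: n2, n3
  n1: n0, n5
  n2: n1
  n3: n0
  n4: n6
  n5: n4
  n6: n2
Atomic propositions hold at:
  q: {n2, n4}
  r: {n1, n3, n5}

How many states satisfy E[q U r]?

4

E[q U r]: least fixpoint, start Z0 = Sat(r) = {n1, n3, n5}, add states in Sat(q) with some successor in Z. Z1 = {n1, n2, n3, n5}; fixed.
Sat(E[q U r]) = {n1, n2, n3, n5}
|Sat(E[q U r])| = |{n1, n2, n3, n5}| = 4.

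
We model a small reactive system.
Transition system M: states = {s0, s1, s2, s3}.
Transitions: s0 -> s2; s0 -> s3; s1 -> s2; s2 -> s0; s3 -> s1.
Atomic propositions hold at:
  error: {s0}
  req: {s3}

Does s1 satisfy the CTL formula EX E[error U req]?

No

E[error U req]: least fixpoint, start Z0 = Sat(req) = {s3}, add states in Sat(error) with some successor in Z. Z1 = {s0, s3}; fixed.
Sat(E[error U req]) = {s0, s3}
Sat(EX E[error U req]) = {s : some successor in {s0, s3}} = {s0, s2}
s1 ∉ Sat(EX E[error U req]) = {s0, s2}, so the formula does not hold at s1.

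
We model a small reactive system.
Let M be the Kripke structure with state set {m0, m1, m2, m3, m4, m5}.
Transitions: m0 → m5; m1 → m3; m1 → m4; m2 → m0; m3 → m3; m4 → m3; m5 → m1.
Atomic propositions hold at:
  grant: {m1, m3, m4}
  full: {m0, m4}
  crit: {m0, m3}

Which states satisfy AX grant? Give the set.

{m1, m3, m4, m5}

Sat(AX grant) = {s : every successor in {m1, m3, m4}} = {m1, m3, m4, m5}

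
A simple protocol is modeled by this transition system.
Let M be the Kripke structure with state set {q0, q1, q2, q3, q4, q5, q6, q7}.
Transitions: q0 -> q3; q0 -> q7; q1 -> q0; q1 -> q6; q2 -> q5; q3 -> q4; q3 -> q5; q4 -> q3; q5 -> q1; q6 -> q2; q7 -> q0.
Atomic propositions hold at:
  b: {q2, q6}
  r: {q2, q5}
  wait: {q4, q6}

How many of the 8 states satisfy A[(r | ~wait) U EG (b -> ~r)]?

Sat(~wait) = {q0, q1, q2, q3, q5, q7}
Sat(r | ~wait) = {q0, q1, q2, q3, q5, q7}
Sat(~r) = {q0, q1, q3, q4, q6, q7}
Sat(b -> ~r) = {q0, q1, q3, q4, q5, q6, q7}
EG (b -> ~r): greatest fixpoint, start Z0 = {q0, q1, q3, q4, q5, q6, q7}, keep only states in Sat with some successor in Z. Z1 = {q0, q1, q3, q4, q5, q7}; fixed.
Sat(EG (b -> ~r)) = {q0, q1, q3, q4, q5, q7}
A[(r | ~wait) U EG (b -> ~r)]: least fixpoint, start Z0 = Sat(EG (b -> ~r)) = {q0, q1, q3, q4, q5, q7}, add states in Sat(r | ~wait) with every successor in Z. Z1 = {q0, q1, q2, q3, q4, q5, q7}; fixed.
Sat(A[(r | ~wait) U EG (b -> ~r)]) = {q0, q1, q2, q3, q4, q5, q7}
|Sat(A[(r | ~wait) U EG (b -> ~r)])| = |{q0, q1, q2, q3, q4, q5, q7}| = 7.

7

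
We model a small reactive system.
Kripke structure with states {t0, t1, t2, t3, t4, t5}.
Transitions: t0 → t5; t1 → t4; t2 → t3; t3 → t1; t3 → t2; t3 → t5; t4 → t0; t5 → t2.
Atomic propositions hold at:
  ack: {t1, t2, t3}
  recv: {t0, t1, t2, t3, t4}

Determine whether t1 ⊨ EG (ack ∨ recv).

Sat(ack ∨ recv) = {t0, t1, t2, t3, t4}
EG (ack ∨ recv): greatest fixpoint, start Z0 = {t0, t1, t2, t3, t4}, keep only states in Sat with some successor in Z. Z1 = {t1, t2, t3, t4}; Z2 = {t1, t2, t3}; Z3 = {t2, t3}; fixed.
Sat(EG (ack ∨ recv)) = {t2, t3}
t1 ∉ Sat(EG (ack ∨ recv)) = {t2, t3}, so the formula does not hold at t1.

No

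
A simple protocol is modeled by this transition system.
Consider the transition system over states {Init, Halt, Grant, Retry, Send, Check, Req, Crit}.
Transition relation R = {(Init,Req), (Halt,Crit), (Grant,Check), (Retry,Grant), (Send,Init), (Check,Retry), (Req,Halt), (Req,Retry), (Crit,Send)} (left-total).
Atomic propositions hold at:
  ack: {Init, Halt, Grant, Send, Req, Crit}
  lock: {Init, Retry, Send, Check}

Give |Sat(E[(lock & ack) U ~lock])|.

6

Sat(lock & ack) = {Init, Send}
Sat(~lock) = {Halt, Grant, Req, Crit}
E[(lock & ack) U ~lock]: least fixpoint, start Z0 = Sat(~lock) = {Halt, Grant, Req, Crit}, add states in Sat(lock & ack) with some successor in Z. Z1 = {Init, Halt, Grant, Req, Crit}; Z2 = {Init, Halt, Grant, Send, Req, Crit}; fixed.
Sat(E[(lock & ack) U ~lock]) = {Init, Halt, Grant, Send, Req, Crit}
|Sat(E[(lock & ack) U ~lock])| = |{Init, Halt, Grant, Send, Req, Crit}| = 6.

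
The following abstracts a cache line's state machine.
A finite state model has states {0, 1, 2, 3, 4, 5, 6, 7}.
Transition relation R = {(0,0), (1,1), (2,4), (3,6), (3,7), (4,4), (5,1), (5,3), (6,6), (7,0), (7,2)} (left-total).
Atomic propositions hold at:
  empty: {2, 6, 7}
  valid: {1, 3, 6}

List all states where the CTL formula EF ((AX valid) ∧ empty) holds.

{3, 5, 6}

Sat(AX valid) = {s : every successor in {1, 3, 6}} = {1, 5, 6}
Sat((AX valid) ∧ empty) = {6}
EF ((AX valid) ∧ empty): least fixpoint, start Z0 = {6}, add states with some successor in Z. Z1 = {3, 6}; Z2 = {3, 5, 6}; fixed.
Sat(EF ((AX valid) ∧ empty)) = {3, 5, 6}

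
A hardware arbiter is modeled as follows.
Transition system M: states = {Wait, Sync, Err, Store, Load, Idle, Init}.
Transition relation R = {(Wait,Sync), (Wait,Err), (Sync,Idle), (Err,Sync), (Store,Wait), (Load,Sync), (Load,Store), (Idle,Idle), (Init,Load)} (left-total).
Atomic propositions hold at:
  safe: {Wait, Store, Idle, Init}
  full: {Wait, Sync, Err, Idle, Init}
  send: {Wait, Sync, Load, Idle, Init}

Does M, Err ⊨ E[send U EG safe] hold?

No

EG safe: greatest fixpoint, start Z0 = {Wait, Store, Idle, Init}, keep only states in Sat with some successor in Z. Z1 = {Store, Idle}; Z2 = {Idle}; fixed.
Sat(EG safe) = {Idle}
E[send U EG safe]: least fixpoint, start Z0 = Sat(EG safe) = {Idle}, add states in Sat(send) with some successor in Z. Z1 = {Sync, Idle}; Z2 = {Wait, Sync, Load, Idle}; Z3 = {Wait, Sync, Load, Idle, Init}; fixed.
Sat(E[send U EG safe]) = {Wait, Sync, Load, Idle, Init}
Err ∉ Sat(E[send U EG safe]) = {Wait, Sync, Load, Idle, Init}, so the formula does not hold at Err.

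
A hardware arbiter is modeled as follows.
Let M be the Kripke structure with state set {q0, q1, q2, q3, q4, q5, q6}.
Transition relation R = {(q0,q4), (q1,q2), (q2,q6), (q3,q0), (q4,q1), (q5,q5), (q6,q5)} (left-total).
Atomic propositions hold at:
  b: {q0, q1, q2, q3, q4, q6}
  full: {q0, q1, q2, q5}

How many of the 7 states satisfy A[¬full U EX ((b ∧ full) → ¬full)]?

5

Sat(¬full) = {q3, q4, q6}
Sat(b ∧ full) = {q0, q1, q2}
Sat((b ∧ full) → ¬full) = {q3, q4, q5, q6}
Sat(EX ((b ∧ full) → ¬full)) = {s : some successor in {q3, q4, q5, q6}} = {q0, q2, q5, q6}
A[¬full U EX ((b ∧ full) → ¬full)]: least fixpoint, start Z0 = Sat(EX ((b ∧ full) → ¬full)) = {q0, q2, q5, q6}, add states in Sat(¬full) with every successor in Z. Z1 = {q0, q2, q3, q5, q6}; fixed.
Sat(A[¬full U EX ((b ∧ full) → ¬full)]) = {q0, q2, q3, q5, q6}
|Sat(A[¬full U EX ((b ∧ full) → ¬full)])| = |{q0, q2, q3, q5, q6}| = 5.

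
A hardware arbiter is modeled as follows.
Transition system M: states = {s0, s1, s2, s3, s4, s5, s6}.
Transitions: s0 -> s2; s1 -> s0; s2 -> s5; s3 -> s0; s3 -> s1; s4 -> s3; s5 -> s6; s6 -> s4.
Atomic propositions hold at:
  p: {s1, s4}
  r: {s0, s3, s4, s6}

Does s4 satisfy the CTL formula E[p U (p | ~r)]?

Yes

Sat(~r) = {s1, s2, s5}
Sat(p | ~r) = {s1, s2, s4, s5}
E[p U (p | ~r)]: least fixpoint, start Z0 = Sat((p | ~r)) = {s1, s2, s4, s5}, add states in Sat(p) with some successor in Z. Already a fixed point.
Sat(E[p U (p | ~r)]) = {s1, s2, s4, s5}
s4 ∈ Sat(E[p U (p | ~r)]) = {s1, s2, s4, s5}, so the formula holds at s4.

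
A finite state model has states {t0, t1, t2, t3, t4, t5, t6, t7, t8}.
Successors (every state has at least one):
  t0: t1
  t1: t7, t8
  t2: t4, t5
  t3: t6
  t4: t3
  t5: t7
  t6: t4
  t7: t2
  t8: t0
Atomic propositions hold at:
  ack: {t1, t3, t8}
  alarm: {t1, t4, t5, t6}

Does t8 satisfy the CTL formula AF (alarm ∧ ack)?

Sat(alarm ∧ ack) = {t1}
AF (alarm ∧ ack): least fixpoint, start Z0 = {t1}, add states with every successor in Z. Z1 = {t0, t1}; Z2 = {t0, t1, t8}; fixed.
Sat(AF (alarm ∧ ack)) = {t0, t1, t8}
t8 ∈ Sat(AF (alarm ∧ ack)) = {t0, t1, t8}, so the formula holds at t8.

Yes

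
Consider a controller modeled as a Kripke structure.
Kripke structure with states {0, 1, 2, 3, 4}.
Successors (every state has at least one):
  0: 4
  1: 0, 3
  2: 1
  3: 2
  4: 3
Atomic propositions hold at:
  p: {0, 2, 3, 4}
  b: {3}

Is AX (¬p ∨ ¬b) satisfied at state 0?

Sat(¬p) = {1}
Sat(¬b) = {0, 1, 2, 4}
Sat(¬p ∨ ¬b) = {0, 1, 2, 4}
Sat(AX (¬p ∨ ¬b)) = {s : every successor in {0, 1, 2, 4}} = {0, 2, 3}
0 ∈ Sat(AX (¬p ∨ ¬b)) = {0, 2, 3}, so the formula holds at 0.

Yes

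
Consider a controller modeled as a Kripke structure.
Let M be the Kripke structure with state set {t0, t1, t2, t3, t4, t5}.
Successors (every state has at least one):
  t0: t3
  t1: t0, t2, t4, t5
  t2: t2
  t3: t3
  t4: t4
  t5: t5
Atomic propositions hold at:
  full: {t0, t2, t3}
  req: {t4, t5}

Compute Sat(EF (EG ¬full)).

Sat(¬full) = {t1, t4, t5}
EG ¬full: greatest fixpoint, start Z0 = {t1, t4, t5}, keep only states in Sat with some successor in Z. Already a fixed point.
Sat(EG ¬full) = {t1, t4, t5}
EF (EG ¬full): least fixpoint, start Z0 = {t1, t4, t5}, add states with some successor in Z. Already a fixed point.
Sat(EF (EG ¬full)) = {t1, t4, t5}

{t1, t4, t5}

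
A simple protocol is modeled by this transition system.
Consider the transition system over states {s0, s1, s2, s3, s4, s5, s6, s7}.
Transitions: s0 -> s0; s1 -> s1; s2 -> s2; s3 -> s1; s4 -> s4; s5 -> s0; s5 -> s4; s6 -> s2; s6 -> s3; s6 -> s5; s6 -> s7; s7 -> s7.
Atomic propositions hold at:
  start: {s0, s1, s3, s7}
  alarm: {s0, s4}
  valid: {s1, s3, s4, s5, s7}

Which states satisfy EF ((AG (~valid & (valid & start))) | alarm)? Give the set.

Sat(~valid) = {s0, s2, s6}
Sat(valid & start) = {s1, s3, s7}
Sat(~valid & (valid & start)) = ∅
AG (~valid & (valid & start)): greatest fixpoint, start Z0 = ∅, keep only states in Sat with every successor in Z. Already a fixed point.
Sat(AG (~valid & (valid & start))) = ∅
Sat((AG (~valid & (valid & start))) | alarm) = {s0, s4}
EF ((AG (~valid & (valid & start))) | alarm): least fixpoint, start Z0 = {s0, s4}, add states with some successor in Z. Z1 = {s0, s4, s5}; Z2 = {s0, s4, s5, s6}; fixed.
Sat(EF ((AG (~valid & (valid & start))) | alarm)) = {s0, s4, s5, s6}

{s0, s4, s5, s6}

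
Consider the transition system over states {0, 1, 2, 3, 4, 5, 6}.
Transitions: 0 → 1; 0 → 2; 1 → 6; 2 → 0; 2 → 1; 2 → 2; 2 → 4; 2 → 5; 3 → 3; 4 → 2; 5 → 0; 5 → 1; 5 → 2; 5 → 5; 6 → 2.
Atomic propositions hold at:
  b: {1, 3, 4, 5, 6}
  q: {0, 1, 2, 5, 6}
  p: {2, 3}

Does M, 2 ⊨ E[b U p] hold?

E[b U p]: least fixpoint, start Z0 = Sat(p) = {2, 3}, add states in Sat(b) with some successor in Z. Z1 = {2, 3, 4, 5, 6}; Z2 = {1, 2, 3, 4, 5, 6}; fixed.
Sat(E[b U p]) = {1, 2, 3, 4, 5, 6}
2 ∈ Sat(E[b U p]) = {1, 2, 3, 4, 5, 6}, so the formula holds at 2.

Yes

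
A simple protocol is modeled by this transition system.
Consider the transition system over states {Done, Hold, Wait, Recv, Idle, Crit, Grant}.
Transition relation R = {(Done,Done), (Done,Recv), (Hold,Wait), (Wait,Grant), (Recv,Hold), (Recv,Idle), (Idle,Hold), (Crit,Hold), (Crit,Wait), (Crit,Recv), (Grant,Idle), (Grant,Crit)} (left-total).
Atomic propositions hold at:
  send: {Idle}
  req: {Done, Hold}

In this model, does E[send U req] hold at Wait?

E[send U req]: least fixpoint, start Z0 = Sat(req) = {Done, Hold}, add states in Sat(send) with some successor in Z. Z1 = {Done, Hold, Idle}; fixed.
Sat(E[send U req]) = {Done, Hold, Idle}
Wait ∉ Sat(E[send U req]) = {Done, Hold, Idle}, so the formula does not hold at Wait.

No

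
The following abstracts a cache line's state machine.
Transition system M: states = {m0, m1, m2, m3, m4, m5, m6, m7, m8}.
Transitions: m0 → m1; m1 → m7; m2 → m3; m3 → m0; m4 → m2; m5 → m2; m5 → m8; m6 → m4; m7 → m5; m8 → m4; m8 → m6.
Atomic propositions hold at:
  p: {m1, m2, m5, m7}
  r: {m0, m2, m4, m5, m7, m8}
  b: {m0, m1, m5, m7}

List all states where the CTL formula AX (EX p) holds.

Sat(EX p) = {s : some successor in {m1, m2, m5, m7}} = {m0, m1, m4, m5, m7}
Sat(AX (EX p)) = {s : every successor in {m0, m1, m4, m5, m7}} = {m0, m1, m3, m6, m7}

{m0, m1, m3, m6, m7}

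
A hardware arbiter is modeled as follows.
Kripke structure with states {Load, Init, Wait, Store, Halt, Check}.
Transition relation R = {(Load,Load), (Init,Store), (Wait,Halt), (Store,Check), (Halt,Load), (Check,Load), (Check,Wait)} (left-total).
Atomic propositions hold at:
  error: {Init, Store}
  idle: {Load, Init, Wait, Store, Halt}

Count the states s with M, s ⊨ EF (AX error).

1

Sat(AX error) = {s : every successor in {Init, Store}} = {Init}
EF (AX error): least fixpoint, start Z0 = {Init}, add states with some successor in Z. Already a fixed point.
Sat(EF (AX error)) = {Init}
|Sat(EF (AX error))| = |{Init}| = 1.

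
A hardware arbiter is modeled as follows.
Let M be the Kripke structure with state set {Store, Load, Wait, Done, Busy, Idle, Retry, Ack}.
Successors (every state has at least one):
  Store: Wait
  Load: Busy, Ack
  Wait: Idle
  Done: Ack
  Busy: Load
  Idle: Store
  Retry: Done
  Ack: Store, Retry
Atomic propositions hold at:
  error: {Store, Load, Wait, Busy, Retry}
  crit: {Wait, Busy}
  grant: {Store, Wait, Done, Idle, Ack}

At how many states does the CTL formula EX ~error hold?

Sat(~error) = {Done, Idle, Ack}
Sat(EX ~error) = {s : some successor in {Done, Idle, Ack}} = {Load, Wait, Done, Retry}
|Sat(EX ~error)| = |{Load, Wait, Done, Retry}| = 4.

4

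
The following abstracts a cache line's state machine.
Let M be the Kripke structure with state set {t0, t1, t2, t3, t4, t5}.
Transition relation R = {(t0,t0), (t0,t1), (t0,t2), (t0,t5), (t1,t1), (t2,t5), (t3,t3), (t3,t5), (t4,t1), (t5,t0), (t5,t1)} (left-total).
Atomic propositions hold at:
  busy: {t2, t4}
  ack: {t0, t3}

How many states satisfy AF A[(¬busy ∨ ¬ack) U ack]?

2

Sat(¬busy) = {t0, t1, t3, t5}
Sat(¬ack) = {t1, t2, t4, t5}
Sat(¬busy ∨ ¬ack) = {t0, t1, t2, t3, t4, t5}
A[(¬busy ∨ ¬ack) U ack]: least fixpoint, start Z0 = Sat(ack) = {t0, t3}, add states in Sat(¬busy ∨ ¬ack) with every successor in Z. Already a fixed point.
Sat(A[(¬busy ∨ ¬ack) U ack]) = {t0, t3}
AF A[(¬busy ∨ ¬ack) U ack]: least fixpoint, start Z0 = {t0, t3}, add states with every successor in Z. Already a fixed point.
Sat(AF A[(¬busy ∨ ¬ack) U ack]) = {t0, t3}
|Sat(AF A[(¬busy ∨ ¬ack) U ack])| = |{t0, t3}| = 2.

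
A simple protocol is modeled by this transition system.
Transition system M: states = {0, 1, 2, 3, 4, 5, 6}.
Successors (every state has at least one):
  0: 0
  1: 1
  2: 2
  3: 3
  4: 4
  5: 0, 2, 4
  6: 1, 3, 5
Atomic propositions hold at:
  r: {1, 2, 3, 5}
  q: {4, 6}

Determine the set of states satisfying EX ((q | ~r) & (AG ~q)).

Sat(~r) = {0, 4, 6}
Sat(q | ~r) = {0, 4, 6}
Sat(~q) = {0, 1, 2, 3, 5}
AG ~q: greatest fixpoint, start Z0 = {0, 1, 2, 3, 5}, keep only states in Sat with every successor in Z. Z1 = {0, 1, 2, 3}; fixed.
Sat(AG ~q) = {0, 1, 2, 3}
Sat((q | ~r) & (AG ~q)) = {0}
Sat(EX ((q | ~r) & (AG ~q))) = {s : some successor in {0}} = {0, 5}

{0, 5}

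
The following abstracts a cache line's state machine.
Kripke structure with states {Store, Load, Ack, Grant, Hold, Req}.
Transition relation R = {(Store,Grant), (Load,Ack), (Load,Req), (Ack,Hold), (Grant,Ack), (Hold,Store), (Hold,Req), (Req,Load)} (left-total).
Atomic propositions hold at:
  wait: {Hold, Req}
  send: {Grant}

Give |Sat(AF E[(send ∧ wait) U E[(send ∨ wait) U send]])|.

Sat(send ∧ wait) = ∅
Sat(send ∨ wait) = {Grant, Hold, Req}
E[(send ∨ wait) U send]: least fixpoint, start Z0 = Sat(send) = {Grant}, add states in Sat(send ∨ wait) with some successor in Z. Already a fixed point.
Sat(E[(send ∨ wait) U send]) = {Grant}
E[(send ∧ wait) U E[(send ∨ wait) U send]]: least fixpoint, start Z0 = Sat(E[(send ∨ wait) U send]) = {Grant}, add states in Sat(send ∧ wait) with some successor in Z. Already a fixed point.
Sat(E[(send ∧ wait) U E[(send ∨ wait) U send]]) = {Grant}
AF E[(send ∧ wait) U E[(send ∨ wait) U send]]: least fixpoint, start Z0 = {Grant}, add states with every successor in Z. Z1 = {Store, Grant}; fixed.
Sat(AF E[(send ∧ wait) U E[(send ∨ wait) U send]]) = {Store, Grant}
|Sat(AF E[(send ∧ wait) U E[(send ∨ wait) U send]])| = |{Store, Grant}| = 2.

2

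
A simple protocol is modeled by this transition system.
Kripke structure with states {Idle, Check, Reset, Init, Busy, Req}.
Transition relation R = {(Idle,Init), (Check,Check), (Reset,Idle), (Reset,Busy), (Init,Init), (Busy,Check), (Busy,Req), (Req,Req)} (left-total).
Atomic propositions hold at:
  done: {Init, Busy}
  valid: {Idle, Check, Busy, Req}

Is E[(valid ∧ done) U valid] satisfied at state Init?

No

Sat(valid ∧ done) = {Busy}
E[(valid ∧ done) U valid]: least fixpoint, start Z0 = Sat(valid) = {Idle, Check, Busy, Req}, add states in Sat(valid ∧ done) with some successor in Z. Already a fixed point.
Sat(E[(valid ∧ done) U valid]) = {Idle, Check, Busy, Req}
Init ∉ Sat(E[(valid ∧ done) U valid]) = {Idle, Check, Busy, Req}, so the formula does not hold at Init.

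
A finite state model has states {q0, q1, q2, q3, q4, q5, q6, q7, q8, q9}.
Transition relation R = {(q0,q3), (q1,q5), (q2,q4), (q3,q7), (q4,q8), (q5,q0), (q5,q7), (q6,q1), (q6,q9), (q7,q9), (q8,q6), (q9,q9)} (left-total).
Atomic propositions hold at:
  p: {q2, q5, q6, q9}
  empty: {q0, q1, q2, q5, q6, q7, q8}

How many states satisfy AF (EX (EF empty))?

8

EF empty: least fixpoint, start Z0 = {q0, q1, q2, q5, q6, q7, q8}, add states with some successor in Z. Z1 = {q0, q1, q2, q3, q4, q5, q6, q7, q8}; fixed.
Sat(EF empty) = {q0, q1, q2, q3, q4, q5, q6, q7, q8}
Sat(EX (EF empty)) = {s : some successor in {q0, q1, q2, q3, q4, q5, q6, q7, q8}} = {q0, q1, q2, q3, q4, q5, q6, q8}
AF (EX (EF empty)): least fixpoint, start Z0 = {q0, q1, q2, q3, q4, q5, q6, q8}, add states with every successor in Z. Already a fixed point.
Sat(AF (EX (EF empty))) = {q0, q1, q2, q3, q4, q5, q6, q8}
|Sat(AF (EX (EF empty)))| = |{q0, q1, q2, q3, q4, q5, q6, q8}| = 8.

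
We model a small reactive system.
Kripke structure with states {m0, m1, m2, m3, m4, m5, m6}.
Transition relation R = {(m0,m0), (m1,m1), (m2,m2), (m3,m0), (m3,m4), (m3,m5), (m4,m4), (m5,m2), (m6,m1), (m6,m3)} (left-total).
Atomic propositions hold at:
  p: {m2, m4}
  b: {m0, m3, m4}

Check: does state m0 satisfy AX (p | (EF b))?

EF b: least fixpoint, start Z0 = {m0, m3, m4}, add states with some successor in Z. Z1 = {m0, m3, m4, m6}; fixed.
Sat(EF b) = {m0, m3, m4, m6}
Sat(p | (EF b)) = {m0, m2, m3, m4, m6}
Sat(AX (p | (EF b))) = {s : every successor in {m0, m2, m3, m4, m6}} = {m0, m2, m4, m5}
m0 ∈ Sat(AX (p | (EF b))) = {m0, m2, m4, m5}, so the formula holds at m0.

Yes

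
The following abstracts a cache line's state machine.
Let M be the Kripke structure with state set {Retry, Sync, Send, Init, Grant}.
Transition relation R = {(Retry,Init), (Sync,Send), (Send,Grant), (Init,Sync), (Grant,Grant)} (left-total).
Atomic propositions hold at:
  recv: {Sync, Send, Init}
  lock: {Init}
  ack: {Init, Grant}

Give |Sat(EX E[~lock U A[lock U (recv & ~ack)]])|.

3

Sat(~lock) = {Retry, Sync, Send, Grant}
Sat(~ack) = {Retry, Sync, Send}
Sat(recv & ~ack) = {Sync, Send}
A[lock U (recv & ~ack)]: least fixpoint, start Z0 = Sat((recv & ~ack)) = {Sync, Send}, add states in Sat(lock) with every successor in Z. Z1 = {Sync, Send, Init}; fixed.
Sat(A[lock U (recv & ~ack)]) = {Sync, Send, Init}
E[~lock U A[lock U (recv & ~ack)]]: least fixpoint, start Z0 = Sat(A[lock U (recv & ~ack)]) = {Sync, Send, Init}, add states in Sat(~lock) with some successor in Z. Z1 = {Retry, Sync, Send, Init}; fixed.
Sat(E[~lock U A[lock U (recv & ~ack)]]) = {Retry, Sync, Send, Init}
Sat(EX E[~lock U A[lock U (recv & ~ack)]]) = {s : some successor in {Retry, Sync, Send, Init}} = {Retry, Sync, Init}
|Sat(EX E[~lock U A[lock U (recv & ~ack)]])| = |{Retry, Sync, Init}| = 3.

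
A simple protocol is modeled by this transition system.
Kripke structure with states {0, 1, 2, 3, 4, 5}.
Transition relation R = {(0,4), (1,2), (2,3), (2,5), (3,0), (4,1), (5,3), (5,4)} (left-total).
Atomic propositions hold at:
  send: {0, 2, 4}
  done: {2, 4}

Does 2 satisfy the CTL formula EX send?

No

Sat(EX send) = {s : some successor in {0, 2, 4}} = {0, 1, 3, 5}
2 ∉ Sat(EX send) = {0, 1, 3, 5}, so the formula does not hold at 2.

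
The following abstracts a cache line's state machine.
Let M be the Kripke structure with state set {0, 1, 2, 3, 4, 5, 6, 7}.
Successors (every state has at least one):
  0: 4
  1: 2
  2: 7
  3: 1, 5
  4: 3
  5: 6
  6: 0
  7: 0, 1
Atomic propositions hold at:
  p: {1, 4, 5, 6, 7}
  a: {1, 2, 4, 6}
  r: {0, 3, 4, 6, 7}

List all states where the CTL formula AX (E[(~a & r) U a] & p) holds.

Sat(~a) = {0, 3, 5, 7}
Sat(~a & r) = {0, 3, 7}
E[(~a & r) U a]: least fixpoint, start Z0 = Sat(a) = {1, 2, 4, 6}, add states in Sat(~a & r) with some successor in Z. Z1 = {0, 1, 2, 3, 4, 6, 7}; fixed.
Sat(E[(~a & r) U a]) = {0, 1, 2, 3, 4, 6, 7}
Sat(E[(~a & r) U a] & p) = {1, 4, 6, 7}
Sat(AX (E[(~a & r) U a] & p)) = {s : every successor in {1, 4, 6, 7}} = {0, 2, 5}

{0, 2, 5}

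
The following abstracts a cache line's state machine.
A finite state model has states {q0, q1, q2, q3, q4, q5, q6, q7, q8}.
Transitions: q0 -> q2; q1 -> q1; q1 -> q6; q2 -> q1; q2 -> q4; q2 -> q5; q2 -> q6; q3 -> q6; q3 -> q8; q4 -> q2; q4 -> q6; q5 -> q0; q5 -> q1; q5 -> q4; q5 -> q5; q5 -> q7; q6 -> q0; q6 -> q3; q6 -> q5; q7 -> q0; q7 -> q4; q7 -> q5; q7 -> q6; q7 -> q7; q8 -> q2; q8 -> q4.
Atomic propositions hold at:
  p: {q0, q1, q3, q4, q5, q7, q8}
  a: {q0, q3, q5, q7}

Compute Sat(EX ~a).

Sat(~a) = {q1, q2, q4, q6, q8}
Sat(EX ~a) = {s : some successor in {q1, q2, q4, q6, q8}} = {q0, q1, q2, q3, q4, q5, q7, q8}

{q0, q1, q2, q3, q4, q5, q7, q8}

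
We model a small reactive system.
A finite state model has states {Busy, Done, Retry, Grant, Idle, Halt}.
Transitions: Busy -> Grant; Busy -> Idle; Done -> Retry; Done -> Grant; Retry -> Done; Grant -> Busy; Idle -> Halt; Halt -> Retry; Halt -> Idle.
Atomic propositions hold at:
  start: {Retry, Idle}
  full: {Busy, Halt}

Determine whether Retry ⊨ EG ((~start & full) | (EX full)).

Sat(~start) = {Busy, Done, Grant, Halt}
Sat(~start & full) = {Busy, Halt}
Sat(EX full) = {s : some successor in {Busy, Halt}} = {Grant, Idle}
Sat((~start & full) | (EX full)) = {Busy, Grant, Idle, Halt}
EG ((~start & full) | (EX full)): greatest fixpoint, start Z0 = {Busy, Grant, Idle, Halt}, keep only states in Sat with some successor in Z. Already a fixed point.
Sat(EG ((~start & full) | (EX full))) = {Busy, Grant, Idle, Halt}
Retry ∉ Sat(EG ((~start & full) | (EX full))) = {Busy, Grant, Idle, Halt}, so the formula does not hold at Retry.

No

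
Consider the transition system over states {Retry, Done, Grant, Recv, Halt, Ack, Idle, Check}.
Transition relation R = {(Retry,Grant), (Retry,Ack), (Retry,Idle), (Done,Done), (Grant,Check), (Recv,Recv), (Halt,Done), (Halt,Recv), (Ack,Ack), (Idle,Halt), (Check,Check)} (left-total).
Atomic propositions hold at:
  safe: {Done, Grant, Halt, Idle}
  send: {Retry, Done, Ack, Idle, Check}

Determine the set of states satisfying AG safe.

{Done}

AG safe: greatest fixpoint, start Z0 = {Done, Grant, Halt, Idle}, keep only states in Sat with every successor in Z. Z1 = {Done, Idle}; Z2 = {Done}; fixed.
Sat(AG safe) = {Done}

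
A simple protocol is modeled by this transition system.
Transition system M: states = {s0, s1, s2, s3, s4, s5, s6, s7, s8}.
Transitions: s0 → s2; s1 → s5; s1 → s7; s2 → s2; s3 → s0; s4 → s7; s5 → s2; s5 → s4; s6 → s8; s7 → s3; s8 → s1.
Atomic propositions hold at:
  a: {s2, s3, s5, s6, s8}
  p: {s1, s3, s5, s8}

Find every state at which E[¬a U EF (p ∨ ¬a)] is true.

{s0, s1, s3, s4, s5, s6, s7, s8}

Sat(¬a) = {s0, s1, s4, s7}
Sat(p ∨ ¬a) = {s0, s1, s3, s4, s5, s7, s8}
EF (p ∨ ¬a): least fixpoint, start Z0 = {s0, s1, s3, s4, s5, s7, s8}, add states with some successor in Z. Z1 = {s0, s1, s3, s4, s5, s6, s7, s8}; fixed.
Sat(EF (p ∨ ¬a)) = {s0, s1, s3, s4, s5, s6, s7, s8}
E[¬a U EF (p ∨ ¬a)]: least fixpoint, start Z0 = Sat(EF (p ∨ ¬a)) = {s0, s1, s3, s4, s5, s6, s7, s8}, add states in Sat(¬a) with some successor in Z. Already a fixed point.
Sat(E[¬a U EF (p ∨ ¬a)]) = {s0, s1, s3, s4, s5, s6, s7, s8}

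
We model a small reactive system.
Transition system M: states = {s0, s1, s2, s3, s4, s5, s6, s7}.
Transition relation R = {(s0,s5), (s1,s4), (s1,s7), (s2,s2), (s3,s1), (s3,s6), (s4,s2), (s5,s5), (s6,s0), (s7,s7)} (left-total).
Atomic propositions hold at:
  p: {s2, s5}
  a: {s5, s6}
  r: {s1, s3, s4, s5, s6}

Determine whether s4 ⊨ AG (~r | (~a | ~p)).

Sat(~r) = {s0, s2, s7}
Sat(~a) = {s0, s1, s2, s3, s4, s7}
Sat(~p) = {s0, s1, s3, s4, s6, s7}
Sat(~a | ~p) = {s0, s1, s2, s3, s4, s6, s7}
Sat(~r | (~a | ~p)) = {s0, s1, s2, s3, s4, s6, s7}
AG (~r | (~a | ~p)): greatest fixpoint, start Z0 = {s0, s1, s2, s3, s4, s6, s7}, keep only states in Sat with every successor in Z. Z1 = {s1, s2, s3, s4, s6, s7}; Z2 = {s1, s2, s3, s4, s7}; Z3 = {s1, s2, s4, s7}; fixed.
Sat(AG (~r | (~a | ~p))) = {s1, s2, s4, s7}
s4 ∈ Sat(AG (~r | (~a | ~p))) = {s1, s2, s4, s7}, so the formula holds at s4.

Yes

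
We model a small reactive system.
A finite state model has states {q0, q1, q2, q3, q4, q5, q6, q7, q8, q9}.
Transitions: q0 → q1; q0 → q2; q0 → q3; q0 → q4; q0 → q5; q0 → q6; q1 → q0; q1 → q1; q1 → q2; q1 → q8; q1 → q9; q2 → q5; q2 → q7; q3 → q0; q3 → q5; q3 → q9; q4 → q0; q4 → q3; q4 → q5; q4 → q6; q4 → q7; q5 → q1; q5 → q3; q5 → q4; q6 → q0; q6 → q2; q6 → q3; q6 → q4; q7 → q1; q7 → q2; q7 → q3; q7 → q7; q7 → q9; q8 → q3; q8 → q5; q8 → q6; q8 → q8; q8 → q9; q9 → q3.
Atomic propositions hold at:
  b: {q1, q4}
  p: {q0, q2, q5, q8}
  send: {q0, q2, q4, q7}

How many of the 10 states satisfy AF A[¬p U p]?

Sat(¬p) = {q1, q3, q4, q6, q7, q9}
A[¬p U p]: least fixpoint, start Z0 = Sat(p) = {q0, q2, q5, q8}, add states in Sat(¬p) with every successor in Z. Already a fixed point.
Sat(A[¬p U p]) = {q0, q2, q5, q8}
AF A[¬p U p]: least fixpoint, start Z0 = {q0, q2, q5, q8}, add states with every successor in Z. Already a fixed point.
Sat(AF A[¬p U p]) = {q0, q2, q5, q8}
|Sat(AF A[¬p U p])| = |{q0, q2, q5, q8}| = 4.

4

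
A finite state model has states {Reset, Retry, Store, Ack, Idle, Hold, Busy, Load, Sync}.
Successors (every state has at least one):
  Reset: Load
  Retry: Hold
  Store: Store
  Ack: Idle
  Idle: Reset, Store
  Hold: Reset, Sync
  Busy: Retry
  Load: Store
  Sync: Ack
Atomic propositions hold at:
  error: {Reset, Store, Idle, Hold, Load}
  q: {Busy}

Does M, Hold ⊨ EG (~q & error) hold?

Yes

Sat(~q) = {Reset, Retry, Store, Ack, Idle, Hold, Load, Sync}
Sat(~q & error) = {Reset, Store, Idle, Hold, Load}
EG (~q & error): greatest fixpoint, start Z0 = {Reset, Store, Idle, Hold, Load}, keep only states in Sat with some successor in Z. Already a fixed point.
Sat(EG (~q & error)) = {Reset, Store, Idle, Hold, Load}
Hold ∈ Sat(EG (~q & error)) = {Reset, Store, Idle, Hold, Load}, so the formula holds at Hold.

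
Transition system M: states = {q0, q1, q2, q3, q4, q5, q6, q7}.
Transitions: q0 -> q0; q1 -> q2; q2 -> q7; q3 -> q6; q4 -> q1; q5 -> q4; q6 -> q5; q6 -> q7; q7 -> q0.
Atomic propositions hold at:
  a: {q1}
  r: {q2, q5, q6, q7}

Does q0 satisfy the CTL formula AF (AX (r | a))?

Sat(r | a) = {q1, q2, q5, q6, q7}
Sat(AX (r | a)) = {s : every successor in {q1, q2, q5, q6, q7}} = {q1, q2, q3, q4, q6}
AF (AX (r | a)): least fixpoint, start Z0 = {q1, q2, q3, q4, q6}, add states with every successor in Z. Z1 = {q1, q2, q3, q4, q5, q6}; fixed.
Sat(AF (AX (r | a))) = {q1, q2, q3, q4, q5, q6}
q0 ∉ Sat(AF (AX (r | a))) = {q1, q2, q3, q4, q5, q6}, so the formula does not hold at q0.

No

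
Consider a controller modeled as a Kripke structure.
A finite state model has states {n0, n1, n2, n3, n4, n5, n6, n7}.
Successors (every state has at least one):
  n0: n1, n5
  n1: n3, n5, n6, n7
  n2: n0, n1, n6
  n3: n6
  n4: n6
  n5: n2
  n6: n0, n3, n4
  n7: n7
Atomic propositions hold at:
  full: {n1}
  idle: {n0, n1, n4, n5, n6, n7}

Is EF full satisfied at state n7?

EF full: least fixpoint, start Z0 = {n1}, add states with some successor in Z. Z1 = {n0, n1, n2}; Z2 = {n0, n1, n2, n5, n6}; Z3 = {n0, n1, n2, n3, n4, n5, n6}; fixed.
Sat(EF full) = {n0, n1, n2, n3, n4, n5, n6}
n7 ∉ Sat(EF full) = {n0, n1, n2, n3, n4, n5, n6}, so the formula does not hold at n7.

No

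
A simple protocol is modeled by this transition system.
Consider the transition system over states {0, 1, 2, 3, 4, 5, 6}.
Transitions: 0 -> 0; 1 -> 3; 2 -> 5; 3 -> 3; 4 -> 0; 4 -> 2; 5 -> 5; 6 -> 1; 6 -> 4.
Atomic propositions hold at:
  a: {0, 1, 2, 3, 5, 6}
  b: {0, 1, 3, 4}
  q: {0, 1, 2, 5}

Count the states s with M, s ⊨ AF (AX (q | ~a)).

5

Sat(~a) = {4}
Sat(q | ~a) = {0, 1, 2, 4, 5}
Sat(AX (q | ~a)) = {s : every successor in {0, 1, 2, 4, 5}} = {0, 2, 4, 5, 6}
AF (AX (q | ~a)): least fixpoint, start Z0 = {0, 2, 4, 5, 6}, add states with every successor in Z. Already a fixed point.
Sat(AF (AX (q | ~a))) = {0, 2, 4, 5, 6}
|Sat(AF (AX (q | ~a)))| = |{0, 2, 4, 5, 6}| = 5.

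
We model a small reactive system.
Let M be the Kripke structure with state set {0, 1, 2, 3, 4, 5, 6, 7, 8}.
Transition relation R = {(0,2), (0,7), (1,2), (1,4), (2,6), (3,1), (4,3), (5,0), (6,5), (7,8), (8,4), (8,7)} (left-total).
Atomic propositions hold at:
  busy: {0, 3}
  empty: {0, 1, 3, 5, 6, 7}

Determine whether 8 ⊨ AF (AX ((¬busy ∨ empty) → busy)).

No

Sat(¬busy) = {1, 2, 4, 5, 6, 7, 8}
Sat(¬busy ∨ empty) = {0, 1, 2, 3, 4, 5, 6, 7, 8}
Sat((¬busy ∨ empty) → busy) = {0, 3}
Sat(AX ((¬busy ∨ empty) → busy)) = {s : every successor in {0, 3}} = {4, 5}
AF (AX ((¬busy ∨ empty) → busy)): least fixpoint, start Z0 = {4, 5}, add states with every successor in Z. Z1 = {4, 5, 6}; Z2 = {2, 4, 5, 6}; Z3 = {1, 2, 4, 5, 6}; Z4 = {1, 2, 3, 4, 5, 6}; fixed.
Sat(AF (AX ((¬busy ∨ empty) → busy))) = {1, 2, 3, 4, 5, 6}
8 ∉ Sat(AF (AX ((¬busy ∨ empty) → busy))) = {1, 2, 3, 4, 5, 6}, so the formula does not hold at 8.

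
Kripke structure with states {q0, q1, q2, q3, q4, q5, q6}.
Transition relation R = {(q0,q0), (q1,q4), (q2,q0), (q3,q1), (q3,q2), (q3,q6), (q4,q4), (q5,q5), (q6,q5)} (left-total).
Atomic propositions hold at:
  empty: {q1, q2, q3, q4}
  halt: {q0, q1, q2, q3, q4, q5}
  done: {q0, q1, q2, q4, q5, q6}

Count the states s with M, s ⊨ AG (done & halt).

5

Sat(done & halt) = {q0, q1, q2, q4, q5}
AG (done & halt): greatest fixpoint, start Z0 = {q0, q1, q2, q4, q5}, keep only states in Sat with every successor in Z. Already a fixed point.
Sat(AG (done & halt)) = {q0, q1, q2, q4, q5}
|Sat(AG (done & halt))| = |{q0, q1, q2, q4, q5}| = 5.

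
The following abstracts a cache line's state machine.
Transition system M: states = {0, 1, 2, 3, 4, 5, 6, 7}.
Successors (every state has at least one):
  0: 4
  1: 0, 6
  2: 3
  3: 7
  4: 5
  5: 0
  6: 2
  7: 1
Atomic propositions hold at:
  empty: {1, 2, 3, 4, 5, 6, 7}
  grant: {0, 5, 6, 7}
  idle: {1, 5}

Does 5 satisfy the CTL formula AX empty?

No

Sat(AX empty) = {s : every successor in {1, 2, 3, 4, 5, 6, 7}} = {0, 2, 3, 4, 6, 7}
5 ∉ Sat(AX empty) = {0, 2, 3, 4, 6, 7}, so the formula does not hold at 5.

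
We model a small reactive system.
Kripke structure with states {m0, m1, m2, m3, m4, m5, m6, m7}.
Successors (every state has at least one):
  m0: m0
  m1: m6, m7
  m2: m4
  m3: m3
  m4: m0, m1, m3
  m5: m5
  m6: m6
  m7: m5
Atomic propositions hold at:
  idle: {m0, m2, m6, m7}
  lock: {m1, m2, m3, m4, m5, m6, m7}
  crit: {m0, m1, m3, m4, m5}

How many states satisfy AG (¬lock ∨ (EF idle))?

2

Sat(¬lock) = {m0}
EF idle: least fixpoint, start Z0 = {m0, m2, m6, m7}, add states with some successor in Z. Z1 = {m0, m1, m2, m4, m6, m7}; fixed.
Sat(EF idle) = {m0, m1, m2, m4, m6, m7}
Sat(¬lock ∨ (EF idle)) = {m0, m1, m2, m4, m6, m7}
AG (¬lock ∨ (EF idle)): greatest fixpoint, start Z0 = {m0, m1, m2, m4, m6, m7}, keep only states in Sat with every successor in Z. Z1 = {m0, m1, m2, m6}; Z2 = {m0, m6}; fixed.
Sat(AG (¬lock ∨ (EF idle))) = {m0, m6}
|Sat(AG (¬lock ∨ (EF idle)))| = |{m0, m6}| = 2.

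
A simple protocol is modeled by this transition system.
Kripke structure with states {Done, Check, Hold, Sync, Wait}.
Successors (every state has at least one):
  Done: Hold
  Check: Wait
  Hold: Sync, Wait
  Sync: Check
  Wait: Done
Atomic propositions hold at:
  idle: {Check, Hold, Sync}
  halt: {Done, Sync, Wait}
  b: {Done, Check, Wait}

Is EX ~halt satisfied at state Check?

Sat(~halt) = {Check, Hold}
Sat(EX ~halt) = {s : some successor in {Check, Hold}} = {Done, Sync}
Check ∉ Sat(EX ~halt) = {Done, Sync}, so the formula does not hold at Check.

No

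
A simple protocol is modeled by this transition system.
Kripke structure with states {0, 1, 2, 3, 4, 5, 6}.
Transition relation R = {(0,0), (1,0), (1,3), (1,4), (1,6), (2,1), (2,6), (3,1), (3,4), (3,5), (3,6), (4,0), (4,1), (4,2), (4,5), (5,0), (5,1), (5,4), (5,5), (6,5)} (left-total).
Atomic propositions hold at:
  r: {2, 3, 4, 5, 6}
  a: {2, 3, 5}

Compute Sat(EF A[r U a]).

{1, 2, 3, 4, 5, 6}

A[r U a]: least fixpoint, start Z0 = Sat(a) = {2, 3, 5}, add states in Sat(r) with every successor in Z. Z1 = {2, 3, 5, 6}; fixed.
Sat(A[r U a]) = {2, 3, 5, 6}
EF A[r U a]: least fixpoint, start Z0 = {2, 3, 5, 6}, add states with some successor in Z. Z1 = {1, 2, 3, 4, 5, 6}; fixed.
Sat(EF A[r U a]) = {1, 2, 3, 4, 5, 6}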